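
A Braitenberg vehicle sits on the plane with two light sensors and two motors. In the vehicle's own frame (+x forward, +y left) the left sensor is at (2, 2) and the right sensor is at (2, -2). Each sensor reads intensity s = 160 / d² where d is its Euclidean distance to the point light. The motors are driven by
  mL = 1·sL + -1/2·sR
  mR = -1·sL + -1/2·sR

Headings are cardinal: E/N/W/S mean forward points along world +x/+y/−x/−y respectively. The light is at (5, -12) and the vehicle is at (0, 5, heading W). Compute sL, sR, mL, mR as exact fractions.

left sensor world pos  = (-2, 3); dL² = 274
right sensor world pos = (-2, 7); dR² = 410
sL = 160/274 = 80/137
sR = 160/410 = 16/41
mL = 1·sL + -1/2·sR = 2184/5617
mR = -1·sL + -1/2·sR = -4376/5617

80/137 16/41 2184/5617 -4376/5617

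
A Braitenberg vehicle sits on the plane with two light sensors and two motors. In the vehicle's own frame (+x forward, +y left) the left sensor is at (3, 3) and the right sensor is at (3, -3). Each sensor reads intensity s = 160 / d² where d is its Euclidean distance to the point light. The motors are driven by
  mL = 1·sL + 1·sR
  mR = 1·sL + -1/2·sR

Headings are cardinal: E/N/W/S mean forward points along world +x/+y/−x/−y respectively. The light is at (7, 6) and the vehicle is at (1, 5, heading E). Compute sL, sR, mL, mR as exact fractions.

160/13 32/5 1216/65 592/65

left sensor world pos  = (4, 8); dL² = 13
right sensor world pos = (4, 2); dR² = 25
sL = 160/13 = 160/13
sR = 160/25 = 32/5
mL = 1·sL + 1·sR = 1216/65
mR = 1·sL + -1/2·sR = 592/65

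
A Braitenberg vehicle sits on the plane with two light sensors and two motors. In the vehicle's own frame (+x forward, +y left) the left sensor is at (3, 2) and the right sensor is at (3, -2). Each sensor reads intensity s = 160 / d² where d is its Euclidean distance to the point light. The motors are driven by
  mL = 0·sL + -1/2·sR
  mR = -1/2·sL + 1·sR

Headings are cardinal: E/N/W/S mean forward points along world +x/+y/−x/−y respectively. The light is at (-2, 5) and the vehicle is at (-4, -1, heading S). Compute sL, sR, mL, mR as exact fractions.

left sensor world pos  = (-2, -4); dL² = 81
right sensor world pos = (-6, -4); dR² = 97
sL = 160/81 = 160/81
sR = 160/97 = 160/97
mL = 0·sL + -1/2·sR = -80/97
mR = -1/2·sL + 1·sR = 5200/7857

160/81 160/97 -80/97 5200/7857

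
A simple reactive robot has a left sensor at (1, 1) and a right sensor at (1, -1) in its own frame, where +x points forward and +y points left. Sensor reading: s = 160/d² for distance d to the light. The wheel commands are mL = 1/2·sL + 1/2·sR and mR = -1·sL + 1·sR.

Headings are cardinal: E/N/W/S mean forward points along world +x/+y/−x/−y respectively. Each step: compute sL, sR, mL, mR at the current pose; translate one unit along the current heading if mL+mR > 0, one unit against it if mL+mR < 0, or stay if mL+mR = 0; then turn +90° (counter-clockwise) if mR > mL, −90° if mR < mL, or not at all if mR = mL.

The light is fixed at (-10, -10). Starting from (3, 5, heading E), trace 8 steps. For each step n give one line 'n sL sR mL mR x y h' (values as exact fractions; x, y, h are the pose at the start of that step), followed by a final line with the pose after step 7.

0 40/113 20/49 2110/5537 300/5537 3 5 E
1 160/421 32/73 12576/30733 1792/30733 4 5 S
2 80/169 80/197 14640/33293 -2240/33293 4 4 W
3 160/369 160/421 63200/155349 -8320/155349 3 4 N
4 40/113 20/49 2110/5537 300/5537 3 5 E
5 160/421 32/73 12576/30733 1792/30733 4 5 S
6 80/169 80/197 14640/33293 -2240/33293 4 4 W
7 160/369 160/421 63200/155349 -8320/155349 3 4 N
final 3 5 E

n=0: pose=(3,5,E); sL=40/113, sR=20/49; mL=2110/5537, mR=300/5537; mL+mR=2410/5537 → advance +1; mR−mL=-1810/5537 → turn -1·90°
n=1: pose=(4,5,S); sL=160/421, sR=32/73; mL=12576/30733, mR=1792/30733; mL+mR=14368/30733 → advance +1; mR−mL=-10784/30733 → turn -1·90°
n=2: pose=(4,4,W); sL=80/169, sR=80/197; mL=14640/33293, mR=-2240/33293; mL+mR=12400/33293 → advance +1; mR−mL=-16880/33293 → turn -1·90°
n=3: pose=(3,4,N); sL=160/369, sR=160/421; mL=63200/155349, mR=-8320/155349; mL+mR=54880/155349 → advance +1; mR−mL=-23840/51783 → turn -1·90°
n=4: pose=(3,5,E); sL=40/113, sR=20/49; mL=2110/5537, mR=300/5537; mL+mR=2410/5537 → advance +1; mR−mL=-1810/5537 → turn -1·90°
n=5: pose=(4,5,S); sL=160/421, sR=32/73; mL=12576/30733, mR=1792/30733; mL+mR=14368/30733 → advance +1; mR−mL=-10784/30733 → turn -1·90°
n=6: pose=(4,4,W); sL=80/169, sR=80/197; mL=14640/33293, mR=-2240/33293; mL+mR=12400/33293 → advance +1; mR−mL=-16880/33293 → turn -1·90°
n=7: pose=(3,4,N); sL=160/369, sR=160/421; mL=63200/155349, mR=-8320/155349; mL+mR=54880/155349 → advance +1; mR−mL=-23840/51783 → turn -1·90°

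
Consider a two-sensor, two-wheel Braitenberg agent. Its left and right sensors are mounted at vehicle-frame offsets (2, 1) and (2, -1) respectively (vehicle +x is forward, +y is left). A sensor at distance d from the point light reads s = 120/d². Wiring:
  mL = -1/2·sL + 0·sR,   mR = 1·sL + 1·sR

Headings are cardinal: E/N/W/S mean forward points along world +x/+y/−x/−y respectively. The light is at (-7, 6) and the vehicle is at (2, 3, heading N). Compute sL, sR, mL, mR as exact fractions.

24/13 120/101 -12/13 3984/1313

left sensor world pos  = (1, 5); dL² = 65
right sensor world pos = (3, 5); dR² = 101
sL = 120/65 = 24/13
sR = 120/101 = 120/101
mL = -1/2·sL + 0·sR = -12/13
mR = 1·sL + 1·sR = 3984/1313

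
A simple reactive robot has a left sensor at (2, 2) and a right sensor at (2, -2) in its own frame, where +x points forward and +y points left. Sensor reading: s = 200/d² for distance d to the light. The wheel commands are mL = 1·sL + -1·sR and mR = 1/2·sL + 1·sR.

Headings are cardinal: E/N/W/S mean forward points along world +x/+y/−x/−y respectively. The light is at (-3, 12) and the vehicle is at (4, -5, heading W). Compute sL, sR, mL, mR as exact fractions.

100/193 4/5 -272/965 1022/965

left sensor world pos  = (2, -7); dL² = 386
right sensor world pos = (2, -3); dR² = 250
sL = 200/386 = 100/193
sR = 200/250 = 4/5
mL = 1·sL + -1·sR = -272/965
mR = 1/2·sL + 1·sR = 1022/965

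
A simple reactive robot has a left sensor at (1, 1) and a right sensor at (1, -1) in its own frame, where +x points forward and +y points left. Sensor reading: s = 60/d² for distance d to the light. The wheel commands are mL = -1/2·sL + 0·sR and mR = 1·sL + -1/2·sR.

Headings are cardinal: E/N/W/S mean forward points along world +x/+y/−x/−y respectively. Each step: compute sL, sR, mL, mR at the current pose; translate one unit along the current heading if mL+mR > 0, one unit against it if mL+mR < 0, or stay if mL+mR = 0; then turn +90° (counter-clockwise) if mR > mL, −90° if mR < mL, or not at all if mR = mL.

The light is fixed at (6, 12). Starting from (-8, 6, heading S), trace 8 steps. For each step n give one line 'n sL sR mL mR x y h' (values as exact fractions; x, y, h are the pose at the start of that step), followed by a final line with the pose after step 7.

0 30/109 30/137 -15/109 2475/14933 -8 6 S
1 12/41 60/233 -6/41 1566/9553 -8 5 E
2 15/58 1/3 -15/116 8/87 -7 5 N
3 60/277 12/49 -30/277 1278/13573 -7 4 W
4 30/101 6/25 -15/101 447/2525 -6 4 S
5 12/37 60/221 -6/37 1542/8177 -6 3 E
6 15/52 15/41 -15/104 225/2132 -5 3 N
7 12/53 4/15 -6/53 74/795 -5 2 W
final -4 2 S

n=0: pose=(-8,6,S); sL=30/109, sR=30/137; mL=-15/109, mR=2475/14933; mL+mR=420/14933 → advance +1; mR−mL=4530/14933 → turn +1·90°
n=1: pose=(-8,5,E); sL=12/41, sR=60/233; mL=-6/41, mR=1566/9553; mL+mR=168/9553 → advance +1; mR−mL=2964/9553 → turn +1·90°
n=2: pose=(-7,5,N); sL=15/58, sR=1/3; mL=-15/116, mR=8/87; mL+mR=-13/348 → advance -1; mR−mL=77/348 → turn +1·90°
n=3: pose=(-7,4,W); sL=60/277, sR=12/49; mL=-30/277, mR=1278/13573; mL+mR=-192/13573 → advance -1; mR−mL=2748/13573 → turn +1·90°
n=4: pose=(-6,4,S); sL=30/101, sR=6/25; mL=-15/101, mR=447/2525; mL+mR=72/2525 → advance +1; mR−mL=822/2525 → turn +1·90°
n=5: pose=(-6,3,E); sL=12/37, sR=60/221; mL=-6/37, mR=1542/8177; mL+mR=216/8177 → advance +1; mR−mL=2868/8177 → turn +1·90°
n=6: pose=(-5,3,N); sL=15/52, sR=15/41; mL=-15/104, mR=225/2132; mL+mR=-165/4264 → advance -1; mR−mL=1065/4264 → turn +1·90°
n=7: pose=(-5,2,W); sL=12/53, sR=4/15; mL=-6/53, mR=74/795; mL+mR=-16/795 → advance -1; mR−mL=164/795 → turn +1·90°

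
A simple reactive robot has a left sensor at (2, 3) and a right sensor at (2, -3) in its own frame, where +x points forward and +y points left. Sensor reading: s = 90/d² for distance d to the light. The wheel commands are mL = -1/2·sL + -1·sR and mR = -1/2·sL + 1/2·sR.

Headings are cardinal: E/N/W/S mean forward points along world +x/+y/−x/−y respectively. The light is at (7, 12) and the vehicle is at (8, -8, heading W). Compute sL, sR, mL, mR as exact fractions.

left sensor world pos  = (6, -11); dL² = 530
right sensor world pos = (6, -5); dR² = 290
sL = 90/530 = 9/53
sR = 90/290 = 9/29
mL = -1/2·sL + -1·sR = -1215/3074
mR = -1/2·sL + 1/2·sR = 108/1537

9/53 9/29 -1215/3074 108/1537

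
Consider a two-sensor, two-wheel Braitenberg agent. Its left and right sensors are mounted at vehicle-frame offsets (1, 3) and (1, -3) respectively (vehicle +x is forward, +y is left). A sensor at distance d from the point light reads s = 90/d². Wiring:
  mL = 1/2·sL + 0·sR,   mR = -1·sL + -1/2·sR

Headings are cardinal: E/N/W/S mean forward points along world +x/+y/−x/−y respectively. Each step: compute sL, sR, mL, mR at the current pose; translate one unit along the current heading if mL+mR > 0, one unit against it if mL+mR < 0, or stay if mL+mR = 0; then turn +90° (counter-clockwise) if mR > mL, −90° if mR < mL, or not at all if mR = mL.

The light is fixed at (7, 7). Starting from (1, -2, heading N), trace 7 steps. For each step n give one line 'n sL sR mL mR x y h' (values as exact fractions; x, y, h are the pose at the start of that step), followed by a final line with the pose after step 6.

n=0: pose=(1,-2,N); sL=18/29, sR=90/73; mL=9/29, mR=-2619/2117; mL+mR=-1962/2117 → advance -1; mR−mL=-3276/2117 → turn -1·90°
n=1: pose=(1,-3,E); sL=45/37, sR=45/97; mL=45/74, mR=-10395/7178; mL+mR=-3015/3589 → advance -1; mR−mL=-7380/3589 → turn -1·90°
n=2: pose=(0,-3,S); sL=90/137, sR=90/221; mL=45/137, mR=-26055/30277; mL+mR=-16110/30277 → advance -1; mR−mL=-36000/30277 → turn -1·90°
n=3: pose=(0,-2,W); sL=45/104, sR=9/10; mL=45/208, mR=-459/520; mL+mR=-693/1040 → advance -1; mR−mL=-1143/1040 → turn -1·90°
n=4: pose=(1,-2,N); sL=18/29, sR=90/73; mL=9/29, mR=-2619/2117; mL+mR=-1962/2117 → advance -1; mR−mL=-3276/2117 → turn -1·90°
n=5: pose=(1,-3,E); sL=45/37, sR=45/97; mL=45/74, mR=-10395/7178; mL+mR=-3015/3589 → advance -1; mR−mL=-7380/3589 → turn -1·90°
n=6: pose=(0,-3,S); sL=90/137, sR=90/221; mL=45/137, mR=-26055/30277; mL+mR=-16110/30277 → advance -1; mR−mL=-36000/30277 → turn -1·90°

0 18/29 90/73 9/29 -2619/2117 1 -2 N
1 45/37 45/97 45/74 -10395/7178 1 -3 E
2 90/137 90/221 45/137 -26055/30277 0 -3 S
3 45/104 9/10 45/208 -459/520 0 -2 W
4 18/29 90/73 9/29 -2619/2117 1 -2 N
5 45/37 45/97 45/74 -10395/7178 1 -3 E
6 90/137 90/221 45/137 -26055/30277 0 -3 S
final 0 -2 W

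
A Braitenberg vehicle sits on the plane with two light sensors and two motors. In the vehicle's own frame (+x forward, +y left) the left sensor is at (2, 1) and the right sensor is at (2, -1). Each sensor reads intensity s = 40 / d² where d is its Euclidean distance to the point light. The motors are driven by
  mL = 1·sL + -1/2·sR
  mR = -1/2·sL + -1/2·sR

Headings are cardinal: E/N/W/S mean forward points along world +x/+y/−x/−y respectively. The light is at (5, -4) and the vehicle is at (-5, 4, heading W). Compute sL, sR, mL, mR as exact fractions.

left sensor world pos  = (-7, 3); dL² = 193
right sensor world pos = (-7, 5); dR² = 225
sL = 40/193 = 40/193
sR = 40/225 = 8/45
mL = 1·sL + -1/2·sR = 1028/8685
mR = -1/2·sL + -1/2·sR = -1672/8685

40/193 8/45 1028/8685 -1672/8685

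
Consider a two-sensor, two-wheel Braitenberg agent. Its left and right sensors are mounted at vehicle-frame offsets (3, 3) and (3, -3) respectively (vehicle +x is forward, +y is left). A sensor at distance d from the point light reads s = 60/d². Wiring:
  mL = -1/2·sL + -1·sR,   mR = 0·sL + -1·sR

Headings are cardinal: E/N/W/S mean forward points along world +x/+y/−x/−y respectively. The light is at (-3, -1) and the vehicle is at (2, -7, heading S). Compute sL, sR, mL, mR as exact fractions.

12/29 12/17 -450/493 -12/17

left sensor world pos  = (5, -10); dL² = 145
right sensor world pos = (-1, -10); dR² = 85
sL = 60/145 = 12/29
sR = 60/85 = 12/17
mL = -1/2·sL + -1·sR = -450/493
mR = 0·sL + -1·sR = -12/17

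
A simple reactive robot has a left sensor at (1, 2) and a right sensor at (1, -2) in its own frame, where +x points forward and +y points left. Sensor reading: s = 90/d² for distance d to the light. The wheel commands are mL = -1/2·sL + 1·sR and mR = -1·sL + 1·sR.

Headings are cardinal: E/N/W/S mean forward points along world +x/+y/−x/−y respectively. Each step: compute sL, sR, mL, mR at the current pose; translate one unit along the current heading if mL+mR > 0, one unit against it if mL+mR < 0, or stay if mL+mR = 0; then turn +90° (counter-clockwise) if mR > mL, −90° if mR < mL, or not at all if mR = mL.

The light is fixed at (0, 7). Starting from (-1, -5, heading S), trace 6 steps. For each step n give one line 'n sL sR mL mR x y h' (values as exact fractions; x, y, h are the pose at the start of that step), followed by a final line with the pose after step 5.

0 9/17 45/89 729/3026 -36/1513 -1 -5 S
1 90/229 18/25 2997/5725 1872/5725 -1 -6 W
2 9/16 5/8 11/32 1/16 -2 -6 N
3 90/101 90/197 225/19897 -8640/19897 -2 -5 E
4 9/17 45/97 657/3298 -108/1649 -3 -5 S
5 90/241 90/137 15525/33017 9360/33017 -3 -6 W
final -4 -6 N

n=0: pose=(-1,-5,S); sL=9/17, sR=45/89; mL=729/3026, mR=-36/1513; mL+mR=657/3026 → advance +1; mR−mL=-9/34 → turn -1·90°
n=1: pose=(-1,-6,W); sL=90/229, sR=18/25; mL=2997/5725, mR=1872/5725; mL+mR=4869/5725 → advance +1; mR−mL=-45/229 → turn -1·90°
n=2: pose=(-2,-6,N); sL=9/16, sR=5/8; mL=11/32, mR=1/16; mL+mR=13/32 → advance +1; mR−mL=-9/32 → turn -1·90°
n=3: pose=(-2,-5,E); sL=90/101, sR=90/197; mL=225/19897, mR=-8640/19897; mL+mR=-8415/19897 → advance -1; mR−mL=-45/101 → turn -1·90°
n=4: pose=(-3,-5,S); sL=9/17, sR=45/97; mL=657/3298, mR=-108/1649; mL+mR=441/3298 → advance +1; mR−mL=-9/34 → turn -1·90°
n=5: pose=(-3,-6,W); sL=90/241, sR=90/137; mL=15525/33017, mR=9360/33017; mL+mR=24885/33017 → advance +1; mR−mL=-45/241 → turn -1·90°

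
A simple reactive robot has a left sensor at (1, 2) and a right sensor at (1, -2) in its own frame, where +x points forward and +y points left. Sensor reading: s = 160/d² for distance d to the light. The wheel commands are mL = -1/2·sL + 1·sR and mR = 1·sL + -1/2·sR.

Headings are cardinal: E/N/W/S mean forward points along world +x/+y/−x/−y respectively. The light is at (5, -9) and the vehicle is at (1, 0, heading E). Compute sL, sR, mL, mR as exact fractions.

16/13 80/29 808/377 -56/377

left sensor world pos  = (2, 2); dL² = 130
right sensor world pos = (2, -2); dR² = 58
sL = 160/130 = 16/13
sR = 160/58 = 80/29
mL = -1/2·sL + 1·sR = 808/377
mR = 1·sL + -1/2·sR = -56/377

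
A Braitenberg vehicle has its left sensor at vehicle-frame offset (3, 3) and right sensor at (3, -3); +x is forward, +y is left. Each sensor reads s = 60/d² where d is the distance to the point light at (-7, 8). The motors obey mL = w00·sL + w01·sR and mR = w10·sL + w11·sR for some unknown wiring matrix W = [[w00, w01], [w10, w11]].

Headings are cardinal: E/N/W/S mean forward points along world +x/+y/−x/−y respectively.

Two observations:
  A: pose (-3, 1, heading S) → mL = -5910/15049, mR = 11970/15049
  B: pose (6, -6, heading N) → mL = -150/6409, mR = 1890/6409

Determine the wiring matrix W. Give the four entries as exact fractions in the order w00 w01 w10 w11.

1/2 -1 1/2 1

obs A: pose=(-3,1,S) → sL=60/149, sR=60/101, mL=-5910/15049, mR=11970/15049
obs B: pose=(6,-6,N) → sL=60/221, sR=60/377, mL=-150/6409, mR=1890/6409
sensor matrix S = [[60/149, 60/101], [60/221, 60/377]]; det S = -9374400/96449041
solve [mL_A; mL_B] = S·[w00; w01] and [mR_A; mR_B] = S·[w10; w11]:
  w00 = 1/2, w01 = -1, w10 = 1/2, w11 = 1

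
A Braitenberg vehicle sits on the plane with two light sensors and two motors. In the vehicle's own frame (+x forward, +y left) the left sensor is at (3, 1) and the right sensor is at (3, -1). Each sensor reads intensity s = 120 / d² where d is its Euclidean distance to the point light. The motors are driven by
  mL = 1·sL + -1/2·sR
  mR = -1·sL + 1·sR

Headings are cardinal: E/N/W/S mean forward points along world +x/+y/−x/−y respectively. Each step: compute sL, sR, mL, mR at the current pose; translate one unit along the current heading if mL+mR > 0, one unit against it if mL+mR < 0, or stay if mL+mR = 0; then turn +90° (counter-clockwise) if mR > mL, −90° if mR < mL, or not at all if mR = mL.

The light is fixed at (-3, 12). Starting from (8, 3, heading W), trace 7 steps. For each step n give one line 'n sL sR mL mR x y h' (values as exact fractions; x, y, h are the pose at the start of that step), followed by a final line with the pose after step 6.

n=0: pose=(8,3,W); sL=30/41, sR=15/16; mL=345/1312, mR=135/656; mL+mR=15/32 → advance +1; mR−mL=-75/1312 → turn -1·90°
n=1: pose=(7,3,N); sL=40/39, sR=120/157; mL=3940/6123, mR=-1600/6123; mL+mR=60/157 → advance +1; mR−mL=-5540/6123 → turn -1·90°
n=2: pose=(7,4,E); sL=60/109, sR=12/25; mL=846/2725, mR=-192/2725; mL+mR=6/25 → advance +1; mR−mL=-1038/2725 → turn -1·90°
n=3: pose=(8,4,S); sL=24/53, sR=120/221; mL=2124/11713, mR=1056/11713; mL+mR=60/221 → advance +1; mR−mL=-1068/11713 → turn -1·90°
n=4: pose=(8,3,W); sL=30/41, sR=15/16; mL=345/1312, mR=135/656; mL+mR=15/32 → advance +1; mR−mL=-75/1312 → turn -1·90°
n=5: pose=(7,3,N); sL=40/39, sR=120/157; mL=3940/6123, mR=-1600/6123; mL+mR=60/157 → advance +1; mR−mL=-5540/6123 → turn -1·90°
n=6: pose=(7,4,E); sL=60/109, sR=12/25; mL=846/2725, mR=-192/2725; mL+mR=6/25 → advance +1; mR−mL=-1038/2725 → turn -1·90°

0 30/41 15/16 345/1312 135/656 8 3 W
1 40/39 120/157 3940/6123 -1600/6123 7 3 N
2 60/109 12/25 846/2725 -192/2725 7 4 E
3 24/53 120/221 2124/11713 1056/11713 8 4 S
4 30/41 15/16 345/1312 135/656 8 3 W
5 40/39 120/157 3940/6123 -1600/6123 7 3 N
6 60/109 12/25 846/2725 -192/2725 7 4 E
final 8 4 S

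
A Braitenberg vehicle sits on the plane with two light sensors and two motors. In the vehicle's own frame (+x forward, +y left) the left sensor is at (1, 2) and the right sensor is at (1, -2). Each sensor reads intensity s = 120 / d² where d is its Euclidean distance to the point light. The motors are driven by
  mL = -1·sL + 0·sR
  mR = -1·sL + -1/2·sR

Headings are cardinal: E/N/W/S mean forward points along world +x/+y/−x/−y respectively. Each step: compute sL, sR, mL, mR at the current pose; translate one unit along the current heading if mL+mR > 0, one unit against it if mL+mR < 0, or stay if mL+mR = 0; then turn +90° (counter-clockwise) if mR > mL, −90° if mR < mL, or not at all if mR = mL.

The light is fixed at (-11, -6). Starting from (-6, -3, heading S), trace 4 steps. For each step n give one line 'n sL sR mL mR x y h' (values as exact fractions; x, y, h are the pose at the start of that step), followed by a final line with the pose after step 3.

0 120/53 120/13 -120/53 -4740/689 -6 -3 S
1 6 30/13 -6 -93/13 -6 -2 W
2 120/41 120/89 -120/41 -13140/3649 -5 -2 N
3 60/37 12/5 -60/37 -522/185 -5 -3 E
final -6 -3 S

n=0: pose=(-6,-3,S); sL=120/53, sR=120/13; mL=-120/53, mR=-4740/689; mL+mR=-6300/689 → advance -1; mR−mL=-60/13 → turn -1·90°
n=1: pose=(-6,-2,W); sL=6, sR=30/13; mL=-6, mR=-93/13; mL+mR=-171/13 → advance -1; mR−mL=-15/13 → turn -1·90°
n=2: pose=(-5,-2,N); sL=120/41, sR=120/89; mL=-120/41, mR=-13140/3649; mL+mR=-23820/3649 → advance -1; mR−mL=-60/89 → turn -1·90°
n=3: pose=(-5,-3,E); sL=60/37, sR=12/5; mL=-60/37, mR=-522/185; mL+mR=-822/185 → advance -1; mR−mL=-6/5 → turn -1·90°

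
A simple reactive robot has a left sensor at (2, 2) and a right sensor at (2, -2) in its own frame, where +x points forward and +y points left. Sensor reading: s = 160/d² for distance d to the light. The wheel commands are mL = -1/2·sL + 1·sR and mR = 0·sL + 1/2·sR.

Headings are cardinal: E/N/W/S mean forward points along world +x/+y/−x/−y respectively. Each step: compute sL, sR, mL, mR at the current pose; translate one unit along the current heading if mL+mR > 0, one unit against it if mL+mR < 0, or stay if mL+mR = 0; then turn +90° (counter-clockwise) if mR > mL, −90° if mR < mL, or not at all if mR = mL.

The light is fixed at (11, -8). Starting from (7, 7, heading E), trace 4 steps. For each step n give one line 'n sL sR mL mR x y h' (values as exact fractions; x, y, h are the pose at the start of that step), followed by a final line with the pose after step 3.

0 160/293 160/173 33040/50689 80/173 7 7 E
1 16/17 80/97 584/1649 40/97 8 7 S
2 160/257 32/29 5904/7453 16/29 8 6 E
3 10/9 1 4/9 1/2 9 6 S
final 9 5 E

n=0: pose=(7,7,E); sL=160/293, sR=160/173; mL=33040/50689, mR=80/173; mL+mR=56480/50689 → advance +1; mR−mL=-9600/50689 → turn -1·90°
n=1: pose=(8,7,S); sL=16/17, sR=80/97; mL=584/1649, mR=40/97; mL+mR=1264/1649 → advance +1; mR−mL=96/1649 → turn +1·90°
n=2: pose=(8,6,E); sL=160/257, sR=32/29; mL=5904/7453, mR=16/29; mL+mR=10016/7453 → advance +1; mR−mL=-1792/7453 → turn -1·90°
n=3: pose=(9,6,S); sL=10/9, sR=1; mL=4/9, mR=1/2; mL+mR=17/18 → advance +1; mR−mL=1/18 → turn +1·90°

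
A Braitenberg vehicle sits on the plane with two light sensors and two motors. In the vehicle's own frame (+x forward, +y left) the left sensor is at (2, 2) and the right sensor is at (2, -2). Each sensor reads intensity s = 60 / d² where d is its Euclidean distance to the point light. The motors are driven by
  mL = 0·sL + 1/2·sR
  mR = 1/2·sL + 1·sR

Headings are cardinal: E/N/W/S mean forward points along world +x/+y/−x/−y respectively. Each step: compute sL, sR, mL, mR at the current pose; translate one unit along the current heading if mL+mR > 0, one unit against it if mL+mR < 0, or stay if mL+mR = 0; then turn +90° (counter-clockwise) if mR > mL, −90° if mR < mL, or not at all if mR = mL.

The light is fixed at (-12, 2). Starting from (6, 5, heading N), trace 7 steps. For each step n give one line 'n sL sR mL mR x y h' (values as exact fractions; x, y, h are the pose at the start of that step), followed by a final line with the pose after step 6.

0 60/281 12/85 6/85 5922/23885 6 5 N
1 3/13 15/73 15/146 609/1898 6 6 W
2 12/73 60/229 30/229 5754/16717 5 6 S
3 30/193 30/181 15/181 8505/34933 5 5 E
4 60/281 12/85 6/85 5922/23885 6 5 N
5 3/13 15/73 15/146 609/1898 6 6 W
6 12/73 60/229 30/229 5754/16717 5 6 S
final 5 5 E

n=0: pose=(6,5,N); sL=60/281, sR=12/85; mL=6/85, mR=5922/23885; mL+mR=7608/23885 → advance +1; mR−mL=4236/23885 → turn +1·90°
n=1: pose=(6,6,W); sL=3/13, sR=15/73; mL=15/146, mR=609/1898; mL+mR=402/949 → advance +1; mR−mL=207/949 → turn +1·90°
n=2: pose=(5,6,S); sL=12/73, sR=60/229; mL=30/229, mR=5754/16717; mL+mR=7944/16717 → advance +1; mR−mL=3564/16717 → turn +1·90°
n=3: pose=(5,5,E); sL=30/193, sR=30/181; mL=15/181, mR=8505/34933; mL+mR=11400/34933 → advance +1; mR−mL=5610/34933 → turn +1·90°
n=4: pose=(6,5,N); sL=60/281, sR=12/85; mL=6/85, mR=5922/23885; mL+mR=7608/23885 → advance +1; mR−mL=4236/23885 → turn +1·90°
n=5: pose=(6,6,W); sL=3/13, sR=15/73; mL=15/146, mR=609/1898; mL+mR=402/949 → advance +1; mR−mL=207/949 → turn +1·90°
n=6: pose=(5,6,S); sL=12/73, sR=60/229; mL=30/229, mR=5754/16717; mL+mR=7944/16717 → advance +1; mR−mL=3564/16717 → turn +1·90°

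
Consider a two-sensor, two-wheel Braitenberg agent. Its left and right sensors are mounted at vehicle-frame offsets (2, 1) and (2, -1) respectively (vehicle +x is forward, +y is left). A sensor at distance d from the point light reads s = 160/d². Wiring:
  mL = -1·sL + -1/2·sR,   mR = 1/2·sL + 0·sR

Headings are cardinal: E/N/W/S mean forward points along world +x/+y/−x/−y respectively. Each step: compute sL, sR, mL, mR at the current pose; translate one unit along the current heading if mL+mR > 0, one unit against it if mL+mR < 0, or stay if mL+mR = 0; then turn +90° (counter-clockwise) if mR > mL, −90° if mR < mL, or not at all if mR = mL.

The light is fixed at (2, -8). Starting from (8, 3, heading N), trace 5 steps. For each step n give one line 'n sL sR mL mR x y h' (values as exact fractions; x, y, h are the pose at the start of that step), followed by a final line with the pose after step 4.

n=0: pose=(8,3,N); sL=80/97, sR=80/109; mL=-12600/10573, mR=40/97; mL+mR=-8240/10573 → advance -1; mR−mL=16960/10573 → turn +1·90°
n=1: pose=(8,2,W); sL=160/97, sR=160/137; mL=-29680/13289, mR=80/97; mL+mR=-18720/13289 → advance -1; mR−mL=40640/13289 → turn +1·90°
n=2: pose=(9,2,S); sL=5/4, sR=8/5; mL=-41/20, mR=5/8; mL+mR=-57/40 → advance -1; mR−mL=107/40 → turn +1·90°
n=3: pose=(9,3,E); sL=32/45, sR=160/181; mL=-9392/8145, mR=16/45; mL+mR=-6496/8145 → advance -1; mR−mL=4096/2715 → turn +1·90°
n=4: pose=(8,3,N); sL=80/97, sR=80/109; mL=-12600/10573, mR=40/97; mL+mR=-8240/10573 → advance -1; mR−mL=16960/10573 → turn +1·90°

0 80/97 80/109 -12600/10573 40/97 8 3 N
1 160/97 160/137 -29680/13289 80/97 8 2 W
2 5/4 8/5 -41/20 5/8 9 2 S
3 32/45 160/181 -9392/8145 16/45 9 3 E
4 80/97 80/109 -12600/10573 40/97 8 3 N
final 8 2 W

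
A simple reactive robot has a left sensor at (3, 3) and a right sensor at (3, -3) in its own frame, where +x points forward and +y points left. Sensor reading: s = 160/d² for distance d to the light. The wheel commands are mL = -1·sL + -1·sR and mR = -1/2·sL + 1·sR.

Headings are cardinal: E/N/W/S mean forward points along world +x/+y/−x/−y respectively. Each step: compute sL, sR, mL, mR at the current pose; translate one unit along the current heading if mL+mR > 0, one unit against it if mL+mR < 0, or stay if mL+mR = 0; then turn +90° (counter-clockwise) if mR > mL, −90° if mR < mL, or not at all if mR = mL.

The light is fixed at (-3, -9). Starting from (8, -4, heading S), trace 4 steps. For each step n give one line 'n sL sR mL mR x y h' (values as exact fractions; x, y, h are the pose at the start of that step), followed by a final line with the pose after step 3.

0 4/5 40/17 -268/85 166/85 8 -4 S
1 160/277 32/41 -15424/11357 5584/11357 8 -3 E
2 16/13 16/25 -608/325 8/325 7 -3 N
3 160/53 160/113 -26560/5989 -560/5989 7 -4 W
final 8 -4 S

n=0: pose=(8,-4,S); sL=4/5, sR=40/17; mL=-268/85, mR=166/85; mL+mR=-6/5 → advance -1; mR−mL=434/85 → turn +1·90°
n=1: pose=(8,-3,E); sL=160/277, sR=32/41; mL=-15424/11357, mR=5584/11357; mL+mR=-240/277 → advance -1; mR−mL=21008/11357 → turn +1·90°
n=2: pose=(7,-3,N); sL=16/13, sR=16/25; mL=-608/325, mR=8/325; mL+mR=-24/13 → advance -1; mR−mL=616/325 → turn +1·90°
n=3: pose=(7,-4,W); sL=160/53, sR=160/113; mL=-26560/5989, mR=-560/5989; mL+mR=-240/53 → advance -1; mR−mL=26000/5989 → turn +1·90°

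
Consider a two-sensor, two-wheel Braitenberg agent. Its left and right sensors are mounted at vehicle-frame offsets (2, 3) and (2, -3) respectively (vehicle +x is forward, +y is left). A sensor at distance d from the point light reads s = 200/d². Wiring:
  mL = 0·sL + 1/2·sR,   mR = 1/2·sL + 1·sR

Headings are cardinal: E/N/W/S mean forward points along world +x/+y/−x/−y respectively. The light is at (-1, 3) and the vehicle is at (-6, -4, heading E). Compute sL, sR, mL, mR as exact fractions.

8 200/109 100/109 636/109

left sensor world pos  = (-4, -1); dL² = 25
right sensor world pos = (-4, -7); dR² = 109
sL = 200/25 = 8
sR = 200/109 = 200/109
mL = 0·sL + 1/2·sR = 100/109
mR = 1/2·sL + 1·sR = 636/109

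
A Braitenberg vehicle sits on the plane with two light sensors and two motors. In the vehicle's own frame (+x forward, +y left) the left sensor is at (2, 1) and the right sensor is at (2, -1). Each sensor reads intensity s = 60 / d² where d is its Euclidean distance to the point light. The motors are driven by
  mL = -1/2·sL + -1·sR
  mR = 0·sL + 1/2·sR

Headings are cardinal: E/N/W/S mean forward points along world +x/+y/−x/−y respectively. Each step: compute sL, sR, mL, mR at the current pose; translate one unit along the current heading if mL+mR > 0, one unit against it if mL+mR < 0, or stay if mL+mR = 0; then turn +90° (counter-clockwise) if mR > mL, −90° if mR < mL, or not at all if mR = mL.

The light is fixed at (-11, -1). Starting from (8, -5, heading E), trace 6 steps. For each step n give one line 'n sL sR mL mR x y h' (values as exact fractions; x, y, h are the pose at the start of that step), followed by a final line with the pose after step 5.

n=0: pose=(8,-5,E); sL=2/15, sR=30/233; mL=-683/3495, mR=15/233; mL+mR=-458/3495 → advance -1; mR−mL=908/3495 → turn +1·90°
n=1: pose=(7,-5,N); sL=60/293, sR=12/73; mL=-5706/21389, mR=6/73; mL+mR=-3948/21389 → advance -1; mR−mL=7464/21389 → turn +1·90°
n=2: pose=(7,-6,W); sL=15/73, sR=15/68; mL=-1605/4964, mR=15/136; mL+mR=-2115/9928 → advance -1; mR−mL=4305/9928 → turn +1·90°
n=3: pose=(8,-6,S); sL=60/449, sR=60/373; mL=-38130/167477, mR=30/373; mL+mR=-24660/167477 → advance -1; mR−mL=51600/167477 → turn +1·90°
n=4: pose=(8,-5,E); sL=2/15, sR=30/233; mL=-683/3495, mR=15/233; mL+mR=-458/3495 → advance -1; mR−mL=908/3495 → turn +1·90°
n=5: pose=(7,-5,N); sL=60/293, sR=12/73; mL=-5706/21389, mR=6/73; mL+mR=-3948/21389 → advance -1; mR−mL=7464/21389 → turn +1·90°

0 2/15 30/233 -683/3495 15/233 8 -5 E
1 60/293 12/73 -5706/21389 6/73 7 -5 N
2 15/73 15/68 -1605/4964 15/136 7 -6 W
3 60/449 60/373 -38130/167477 30/373 8 -6 S
4 2/15 30/233 -683/3495 15/233 8 -5 E
5 60/293 12/73 -5706/21389 6/73 7 -5 N
final 7 -6 W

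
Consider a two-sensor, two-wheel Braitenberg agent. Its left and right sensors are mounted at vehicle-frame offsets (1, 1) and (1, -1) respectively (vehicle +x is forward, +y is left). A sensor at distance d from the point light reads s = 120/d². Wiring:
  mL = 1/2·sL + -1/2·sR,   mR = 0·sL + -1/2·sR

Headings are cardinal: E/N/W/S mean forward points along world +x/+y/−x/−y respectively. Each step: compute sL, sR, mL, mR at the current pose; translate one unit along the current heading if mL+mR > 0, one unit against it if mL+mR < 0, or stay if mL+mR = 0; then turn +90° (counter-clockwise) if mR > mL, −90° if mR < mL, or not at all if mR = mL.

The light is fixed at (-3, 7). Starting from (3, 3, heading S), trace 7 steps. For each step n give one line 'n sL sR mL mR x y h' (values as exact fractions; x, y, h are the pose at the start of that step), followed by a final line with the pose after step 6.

0 60/37 12/5 -72/185 -6/5 3 3 S
1 120/41 120/29 -720/1189 -60/29 3 4 W
2 3 30/17 21/34 -15/17 4 4 N
3 120/73 120/89 960/6497 -60/89 4 3 E
4 60/37 12/5 -72/185 -6/5 3 3 S
5 120/41 120/29 -720/1189 -60/29 3 4 W
6 3 30/17 21/34 -15/17 4 4 N
final 4 3 E

n=0: pose=(3,3,S); sL=60/37, sR=12/5; mL=-72/185, mR=-6/5; mL+mR=-294/185 → advance -1; mR−mL=-30/37 → turn -1·90°
n=1: pose=(3,4,W); sL=120/41, sR=120/29; mL=-720/1189, mR=-60/29; mL+mR=-3180/1189 → advance -1; mR−mL=-60/41 → turn -1·90°
n=2: pose=(4,4,N); sL=3, sR=30/17; mL=21/34, mR=-15/17; mL+mR=-9/34 → advance -1; mR−mL=-3/2 → turn -1·90°
n=3: pose=(4,3,E); sL=120/73, sR=120/89; mL=960/6497, mR=-60/89; mL+mR=-3420/6497 → advance -1; mR−mL=-60/73 → turn -1·90°
n=4: pose=(3,3,S); sL=60/37, sR=12/5; mL=-72/185, mR=-6/5; mL+mR=-294/185 → advance -1; mR−mL=-30/37 → turn -1·90°
n=5: pose=(3,4,W); sL=120/41, sR=120/29; mL=-720/1189, mR=-60/29; mL+mR=-3180/1189 → advance -1; mR−mL=-60/41 → turn -1·90°
n=6: pose=(4,4,N); sL=3, sR=30/17; mL=21/34, mR=-15/17; mL+mR=-9/34 → advance -1; mR−mL=-3/2 → turn -1·90°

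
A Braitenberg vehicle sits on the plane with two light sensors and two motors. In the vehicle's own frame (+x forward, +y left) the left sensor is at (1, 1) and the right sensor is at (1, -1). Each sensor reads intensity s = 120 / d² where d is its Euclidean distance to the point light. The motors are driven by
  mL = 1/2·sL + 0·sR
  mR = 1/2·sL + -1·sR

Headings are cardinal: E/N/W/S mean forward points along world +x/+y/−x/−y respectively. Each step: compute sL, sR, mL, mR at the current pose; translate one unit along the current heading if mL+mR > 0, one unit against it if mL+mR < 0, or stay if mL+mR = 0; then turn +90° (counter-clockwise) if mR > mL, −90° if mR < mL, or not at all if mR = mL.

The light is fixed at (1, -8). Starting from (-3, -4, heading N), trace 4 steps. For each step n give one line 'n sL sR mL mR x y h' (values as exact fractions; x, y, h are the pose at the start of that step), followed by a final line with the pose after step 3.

n=0: pose=(-3,-4,N); sL=12/5, sR=60/17; mL=6/5, mR=-198/85; mL+mR=-96/85 → advance -1; mR−mL=-60/17 → turn -1·90°
n=1: pose=(-3,-5,E); sL=24/5, sR=120/13; mL=12/5, mR=-444/65; mL+mR=-288/65 → advance -1; mR−mL=-120/13 → turn -1·90°
n=2: pose=(-4,-5,S); sL=6, sR=3; mL=3, mR=0; mL+mR=3 → advance +1; mR−mL=-3 → turn -1·90°
n=3: pose=(-4,-6,W); sL=120/37, sR=8/3; mL=60/37, mR=-116/111; mL+mR=64/111 → advance +1; mR−mL=-8/3 → turn -1·90°

0 12/5 60/17 6/5 -198/85 -3 -4 N
1 24/5 120/13 12/5 -444/65 -3 -5 E
2 6 3 3 0 -4 -5 S
3 120/37 8/3 60/37 -116/111 -4 -6 W
final -5 -6 N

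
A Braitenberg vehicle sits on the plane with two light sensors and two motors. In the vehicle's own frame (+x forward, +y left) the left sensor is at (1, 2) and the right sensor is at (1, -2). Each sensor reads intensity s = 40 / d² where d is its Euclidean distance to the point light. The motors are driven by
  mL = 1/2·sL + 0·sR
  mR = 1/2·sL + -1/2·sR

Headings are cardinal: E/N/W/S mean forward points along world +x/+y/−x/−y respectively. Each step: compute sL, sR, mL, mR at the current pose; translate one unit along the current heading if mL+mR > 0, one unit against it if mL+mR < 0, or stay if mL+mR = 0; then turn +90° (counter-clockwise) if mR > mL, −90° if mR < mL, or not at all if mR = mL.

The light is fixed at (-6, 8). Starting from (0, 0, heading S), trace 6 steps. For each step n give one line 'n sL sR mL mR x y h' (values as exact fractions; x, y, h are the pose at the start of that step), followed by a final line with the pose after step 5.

n=0: pose=(0,0,S); sL=8/29, sR=40/97; mL=4/29, mR=-192/2813; mL+mR=196/2813 → advance +1; mR−mL=-20/97 → turn -1·90°
n=1: pose=(0,-1,W); sL=20/73, sR=20/37; mL=10/73, mR=-360/2701; mL+mR=10/2701 → advance +1; mR−mL=-10/37 → turn -1·90°
n=2: pose=(-1,-1,N); sL=40/73, sR=40/113; mL=20/73, mR=800/8249; mL+mR=3060/8249 → advance +1; mR−mL=-20/113 → turn -1·90°
n=3: pose=(-1,0,E); sL=5/9, sR=5/17; mL=5/18, mR=20/153; mL+mR=125/306 → advance +1; mR−mL=-5/34 → turn -1·90°
n=4: pose=(0,0,S); sL=8/29, sR=40/97; mL=4/29, mR=-192/2813; mL+mR=196/2813 → advance +1; mR−mL=-20/97 → turn -1·90°
n=5: pose=(0,-1,W); sL=20/73, sR=20/37; mL=10/73, mR=-360/2701; mL+mR=10/2701 → advance +1; mR−mL=-10/37 → turn -1·90°

0 8/29 40/97 4/29 -192/2813 0 0 S
1 20/73 20/37 10/73 -360/2701 0 -1 W
2 40/73 40/113 20/73 800/8249 -1 -1 N
3 5/9 5/17 5/18 20/153 -1 0 E
4 8/29 40/97 4/29 -192/2813 0 0 S
5 20/73 20/37 10/73 -360/2701 0 -1 W
final -1 -1 N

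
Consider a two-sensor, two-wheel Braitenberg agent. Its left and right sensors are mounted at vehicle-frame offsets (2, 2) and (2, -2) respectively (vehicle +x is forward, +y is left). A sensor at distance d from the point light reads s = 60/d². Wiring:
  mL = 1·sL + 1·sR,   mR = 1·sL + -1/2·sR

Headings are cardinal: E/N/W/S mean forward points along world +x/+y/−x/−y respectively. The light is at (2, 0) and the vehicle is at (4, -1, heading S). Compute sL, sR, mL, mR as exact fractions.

12/5 20/3 136/15 -14/15

left sensor world pos  = (6, -3); dL² = 25
right sensor world pos = (2, -3); dR² = 9
sL = 60/25 = 12/5
sR = 60/9 = 20/3
mL = 1·sL + 1·sR = 136/15
mR = 1·sL + -1/2·sR = -14/15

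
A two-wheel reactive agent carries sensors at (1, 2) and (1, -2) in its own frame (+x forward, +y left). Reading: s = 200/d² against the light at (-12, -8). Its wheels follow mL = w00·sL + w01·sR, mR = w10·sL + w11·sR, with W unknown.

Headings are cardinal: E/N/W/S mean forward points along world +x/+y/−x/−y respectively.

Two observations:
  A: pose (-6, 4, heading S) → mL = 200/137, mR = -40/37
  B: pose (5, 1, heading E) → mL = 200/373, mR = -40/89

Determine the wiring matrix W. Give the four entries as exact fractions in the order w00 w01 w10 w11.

obs A: pose=(-6,4,S) → sL=40/37, sR=200/137, mL=200/137, mR=-40/37
obs B: pose=(5,1,E) → sL=40/89, sR=200/373, mL=200/373, mR=-40/89
sensor matrix S = [[40/37, 200/137], [40/89, 200/373]]; det S = -12864000/168275593
solve [mL_A; mL_B] = S·[w00; w01] and [mR_A; mR_B] = S·[w10; w11]:
  w00 = 0, w01 = 1, w10 = -1, w11 = 0

0 1 -1 0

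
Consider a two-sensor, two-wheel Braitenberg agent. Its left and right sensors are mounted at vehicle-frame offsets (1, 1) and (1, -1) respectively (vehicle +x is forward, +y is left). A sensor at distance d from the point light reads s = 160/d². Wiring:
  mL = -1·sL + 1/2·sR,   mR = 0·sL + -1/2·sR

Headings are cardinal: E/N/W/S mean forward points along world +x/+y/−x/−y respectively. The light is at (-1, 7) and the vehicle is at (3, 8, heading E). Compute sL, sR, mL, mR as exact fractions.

left sensor world pos  = (4, 9); dL² = 29
right sensor world pos = (4, 7); dR² = 25
sL = 160/29 = 160/29
sR = 160/25 = 32/5
mL = -1·sL + 1/2·sR = -336/145
mR = 0·sL + -1/2·sR = -16/5

160/29 32/5 -336/145 -16/5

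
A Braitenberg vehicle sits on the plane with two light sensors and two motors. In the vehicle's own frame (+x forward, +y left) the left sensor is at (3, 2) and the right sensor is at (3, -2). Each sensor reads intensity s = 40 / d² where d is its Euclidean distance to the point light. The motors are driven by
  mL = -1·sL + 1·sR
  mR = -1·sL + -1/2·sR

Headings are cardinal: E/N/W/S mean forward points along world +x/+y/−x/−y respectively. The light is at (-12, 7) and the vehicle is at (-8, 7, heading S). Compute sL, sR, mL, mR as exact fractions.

8/9 40/13 256/117 -284/117

left sensor world pos  = (-6, 4); dL² = 45
right sensor world pos = (-10, 4); dR² = 13
sL = 40/45 = 8/9
sR = 40/13 = 40/13
mL = -1·sL + 1·sR = 256/117
mR = -1·sL + -1/2·sR = -284/117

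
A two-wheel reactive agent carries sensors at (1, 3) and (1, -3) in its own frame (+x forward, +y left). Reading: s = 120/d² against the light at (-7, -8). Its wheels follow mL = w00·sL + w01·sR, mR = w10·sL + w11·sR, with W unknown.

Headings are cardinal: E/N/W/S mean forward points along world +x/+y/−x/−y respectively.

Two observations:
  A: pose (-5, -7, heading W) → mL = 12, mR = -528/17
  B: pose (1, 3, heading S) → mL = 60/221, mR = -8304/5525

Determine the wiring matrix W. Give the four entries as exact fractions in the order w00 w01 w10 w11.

1/2 0 -1 -1

obs A: pose=(-5,-7,W) → sL=24, sR=120/17, mL=12, mR=-528/17
obs B: pose=(1,3,S) → sL=120/221, sR=24/25, mL=60/221, mR=-8304/5525
sensor matrix S = [[24, 120/17], [120/221, 24/25]]; det S = 1804032/93925
solve [mL_A; mL_B] = S·[w00; w01] and [mR_A; mR_B] = S·[w10; w11]:
  w00 = 1/2, w01 = 0, w10 = -1, w11 = -1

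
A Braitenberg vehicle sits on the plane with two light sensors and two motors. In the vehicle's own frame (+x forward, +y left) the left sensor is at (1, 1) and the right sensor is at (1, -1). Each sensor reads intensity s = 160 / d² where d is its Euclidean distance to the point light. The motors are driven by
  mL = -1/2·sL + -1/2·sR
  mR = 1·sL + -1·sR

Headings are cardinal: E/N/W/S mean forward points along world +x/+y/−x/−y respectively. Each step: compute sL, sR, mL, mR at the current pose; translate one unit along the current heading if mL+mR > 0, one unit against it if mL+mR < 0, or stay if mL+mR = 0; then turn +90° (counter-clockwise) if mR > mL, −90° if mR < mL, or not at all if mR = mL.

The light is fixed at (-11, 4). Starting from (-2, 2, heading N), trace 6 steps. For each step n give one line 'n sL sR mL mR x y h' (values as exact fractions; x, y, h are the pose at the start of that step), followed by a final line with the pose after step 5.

n=0: pose=(-2,2,N); sL=32/13, sR=160/101; mL=-2656/1313, mR=1152/1313; mL+mR=-1504/1313 → advance -1; mR−mL=3808/1313 → turn +1·90°
n=1: pose=(-2,1,W); sL=2, sR=40/17; mL=-37/17, mR=-6/17; mL+mR=-43/17 → advance -1; mR−mL=31/17 → turn +1·90°
n=2: pose=(-1,1,S); sL=160/137, sR=160/97; mL=-18720/13289, mR=-6400/13289; mL+mR=-25120/13289 → advance -1; mR−mL=12320/13289 → turn +1·90°
n=3: pose=(-1,2,E); sL=80/61, sR=16/13; mL=-1008/793, mR=64/793; mL+mR=-944/793 → advance -1; mR−mL=1072/793 → turn +1·90°
n=4: pose=(-2,2,N); sL=32/13, sR=160/101; mL=-2656/1313, mR=1152/1313; mL+mR=-1504/1313 → advance -1; mR−mL=3808/1313 → turn +1·90°
n=5: pose=(-2,1,W); sL=2, sR=40/17; mL=-37/17, mR=-6/17; mL+mR=-43/17 → advance -1; mR−mL=31/17 → turn +1·90°

0 32/13 160/101 -2656/1313 1152/1313 -2 2 N
1 2 40/17 -37/17 -6/17 -2 1 W
2 160/137 160/97 -18720/13289 -6400/13289 -1 1 S
3 80/61 16/13 -1008/793 64/793 -1 2 E
4 32/13 160/101 -2656/1313 1152/1313 -2 2 N
5 2 40/17 -37/17 -6/17 -2 1 W
final -1 1 S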